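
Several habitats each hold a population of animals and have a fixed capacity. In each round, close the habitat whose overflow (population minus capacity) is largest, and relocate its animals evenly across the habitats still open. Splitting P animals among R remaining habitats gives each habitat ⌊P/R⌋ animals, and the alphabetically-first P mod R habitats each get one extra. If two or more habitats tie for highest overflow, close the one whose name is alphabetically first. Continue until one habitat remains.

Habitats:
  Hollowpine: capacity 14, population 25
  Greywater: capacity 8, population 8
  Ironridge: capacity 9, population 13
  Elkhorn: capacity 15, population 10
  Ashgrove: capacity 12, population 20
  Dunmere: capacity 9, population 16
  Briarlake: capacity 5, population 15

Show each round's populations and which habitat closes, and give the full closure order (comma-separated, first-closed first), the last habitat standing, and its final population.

Round 1: Ashgrove=20 Briarlake=15 Dunmere=16 Elkhorn=10 Greywater=8 Hollowpine=25 Ironridge=13 → close Hollowpine (overflow 11)
  25÷6 = 4 each, +1 to first 1
Round 2: Ashgrove=25 Briarlake=19 Dunmere=20 Elkhorn=14 Greywater=12 Ironridge=17 → close Briarlake (overflow 14)
  19÷5 = 3 each, +1 to first 4
Round 3: Ashgrove=29 Dunmere=24 Elkhorn=18 Greywater=16 Ironridge=20 → close Ashgrove (overflow 17)
  29÷4 = 7 each, +1 to first 1
Round 4: Dunmere=32 Elkhorn=25 Greywater=23 Ironridge=27 → close Dunmere (overflow 23)
  32÷3 = 10 each, +1 to first 2
Round 5: Elkhorn=36 Greywater=34 Ironridge=37 → close Ironridge (overflow 28)
  37÷2 = 18 each, +1 to first 1
Round 6: Elkhorn=55 Greywater=52 → close Greywater (overflow 44)
  52÷1 = 52 each, +1 to first 0

Closure order: Hollowpine, Briarlake, Ashgrove, Dunmere, Ironridge, Greywater
Last habitat: Elkhorn with 107 animals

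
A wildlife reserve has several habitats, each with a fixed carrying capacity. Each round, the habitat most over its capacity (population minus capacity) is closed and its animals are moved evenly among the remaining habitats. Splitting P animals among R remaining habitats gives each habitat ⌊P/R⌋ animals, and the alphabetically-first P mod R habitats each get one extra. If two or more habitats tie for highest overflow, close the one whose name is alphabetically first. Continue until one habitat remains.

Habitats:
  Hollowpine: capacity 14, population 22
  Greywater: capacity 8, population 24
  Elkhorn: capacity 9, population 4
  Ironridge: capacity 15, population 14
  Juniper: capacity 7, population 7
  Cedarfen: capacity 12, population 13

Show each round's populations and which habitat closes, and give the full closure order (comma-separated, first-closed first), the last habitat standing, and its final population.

Round 1: Cedarfen=13 Elkhorn=4 Greywater=24 Hollowpine=22 Ironridge=14 Juniper=7 → close Greywater (overflow 16)
  24÷5 = 4 each, +1 to first 4
Round 2: Cedarfen=18 Elkhorn=9 Hollowpine=27 Ironridge=19 Juniper=11 → close Hollowpine (overflow 13)
  27÷4 = 6 each, +1 to first 3
Round 3: Cedarfen=25 Elkhorn=16 Ironridge=26 Juniper=17 → close Cedarfen (overflow 13)
  25÷3 = 8 each, +1 to first 1
Round 4: Elkhorn=25 Ironridge=34 Juniper=25 → close Ironridge (overflow 19)
  34÷2 = 17 each, +1 to first 0
Round 5: Elkhorn=42 Juniper=42 → close Juniper (overflow 35)
  42÷1 = 42 each, +1 to first 0

Closure order: Greywater, Hollowpine, Cedarfen, Ironridge, Juniper
Last habitat: Elkhorn with 84 animals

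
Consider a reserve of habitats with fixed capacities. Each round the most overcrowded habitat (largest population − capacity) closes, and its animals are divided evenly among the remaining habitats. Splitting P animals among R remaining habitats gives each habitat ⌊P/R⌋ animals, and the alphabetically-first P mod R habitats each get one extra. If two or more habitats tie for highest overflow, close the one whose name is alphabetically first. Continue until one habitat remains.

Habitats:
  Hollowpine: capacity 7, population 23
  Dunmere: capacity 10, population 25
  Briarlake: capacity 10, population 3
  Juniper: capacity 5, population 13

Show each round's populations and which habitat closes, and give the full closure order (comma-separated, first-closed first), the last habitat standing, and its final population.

Round 1: Briarlake=3 Dunmere=25 Hollowpine=23 Juniper=13 → close Hollowpine (overflow 16)
  23÷3 = 7 each, +1 to first 2
Round 2: Briarlake=11 Dunmere=33 Juniper=20 → close Dunmere (overflow 23)
  33÷2 = 16 each, +1 to first 1
Round 3: Briarlake=28 Juniper=36 → close Juniper (overflow 31)
  36÷1 = 36 each, +1 to first 0

Closure order: Hollowpine, Dunmere, Juniper
Last habitat: Briarlake with 64 animals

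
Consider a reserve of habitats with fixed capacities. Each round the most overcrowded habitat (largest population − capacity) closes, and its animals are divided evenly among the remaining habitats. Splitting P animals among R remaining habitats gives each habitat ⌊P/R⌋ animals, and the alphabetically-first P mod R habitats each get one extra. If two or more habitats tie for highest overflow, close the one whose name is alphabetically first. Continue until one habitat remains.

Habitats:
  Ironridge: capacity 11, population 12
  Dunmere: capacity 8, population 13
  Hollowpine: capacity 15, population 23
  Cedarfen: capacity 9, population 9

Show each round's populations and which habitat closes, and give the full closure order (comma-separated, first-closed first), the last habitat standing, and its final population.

Round 1: Cedarfen=9 Dunmere=13 Hollowpine=23 Ironridge=12 → close Hollowpine (overflow 8)
  23÷3 = 7 each, +1 to first 2
Round 2: Cedarfen=17 Dunmere=21 Ironridge=19 → close Dunmere (overflow 13)
  21÷2 = 10 each, +1 to first 1
Round 3: Cedarfen=28 Ironridge=29 → close Cedarfen (overflow 19)
  28÷1 = 28 each, +1 to first 0

Closure order: Hollowpine, Dunmere, Cedarfen
Last habitat: Ironridge with 57 animals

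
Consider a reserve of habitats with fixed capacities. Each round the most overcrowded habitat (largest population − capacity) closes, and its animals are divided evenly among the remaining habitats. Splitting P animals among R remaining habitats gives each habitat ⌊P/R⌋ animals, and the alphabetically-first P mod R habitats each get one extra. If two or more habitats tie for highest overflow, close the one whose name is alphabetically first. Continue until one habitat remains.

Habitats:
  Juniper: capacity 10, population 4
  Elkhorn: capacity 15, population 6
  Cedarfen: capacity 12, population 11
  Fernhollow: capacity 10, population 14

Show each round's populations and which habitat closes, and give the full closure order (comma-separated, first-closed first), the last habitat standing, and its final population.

Round 1: Cedarfen=11 Elkhorn=6 Fernhollow=14 Juniper=4 → close Fernhollow (overflow 4)
  14÷3 = 4 each, +1 to first 2
Round 2: Cedarfen=16 Elkhorn=11 Juniper=8 → close Cedarfen (overflow 4)
  16÷2 = 8 each, +1 to first 0
Round 3: Elkhorn=19 Juniper=16 → close Juniper (overflow 6)
  16÷1 = 16 each, +1 to first 0

Closure order: Fernhollow, Cedarfen, Juniper
Last habitat: Elkhorn with 35 animals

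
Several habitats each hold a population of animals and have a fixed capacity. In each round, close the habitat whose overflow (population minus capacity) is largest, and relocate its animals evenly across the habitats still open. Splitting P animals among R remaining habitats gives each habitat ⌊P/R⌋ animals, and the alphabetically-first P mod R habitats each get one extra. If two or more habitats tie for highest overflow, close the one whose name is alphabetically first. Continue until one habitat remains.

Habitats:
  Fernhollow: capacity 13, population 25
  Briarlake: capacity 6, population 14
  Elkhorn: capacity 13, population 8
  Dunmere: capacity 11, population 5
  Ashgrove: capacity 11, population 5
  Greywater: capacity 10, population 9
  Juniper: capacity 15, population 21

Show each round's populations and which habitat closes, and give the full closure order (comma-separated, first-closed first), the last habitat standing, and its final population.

Closure order: Fernhollow, Briarlake, Juniper, Greywater, Ashgrove, Dunmere
Last habitat: Elkhorn with 87 animals

Round 1: Ashgrove=5 Briarlake=14 Dunmere=5 Elkhorn=8 Fernhollow=25 Greywater=9 Juniper=21 → close Fernhollow (overflow 12)
  25÷6 = 4 each, +1 to first 1
Round 2: Ashgrove=10 Briarlake=18 Dunmere=9 Elkhorn=12 Greywater=13 Juniper=25 → close Briarlake (overflow 12)
  18÷5 = 3 each, +1 to first 3
Round 3: Ashgrove=14 Dunmere=13 Elkhorn=16 Greywater=16 Juniper=28 → close Juniper (overflow 13)
  28÷4 = 7 each, +1 to first 0
Round 4: Ashgrove=21 Dunmere=20 Elkhorn=23 Greywater=23 → close Greywater (overflow 13)
  23÷3 = 7 each, +1 to first 2
Round 5: Ashgrove=29 Dunmere=28 Elkhorn=30 → close Ashgrove (overflow 18)
  29÷2 = 14 each, +1 to first 1
Round 6: Dunmere=43 Elkhorn=44 → close Dunmere (overflow 32)
  43÷1 = 43 each, +1 to first 0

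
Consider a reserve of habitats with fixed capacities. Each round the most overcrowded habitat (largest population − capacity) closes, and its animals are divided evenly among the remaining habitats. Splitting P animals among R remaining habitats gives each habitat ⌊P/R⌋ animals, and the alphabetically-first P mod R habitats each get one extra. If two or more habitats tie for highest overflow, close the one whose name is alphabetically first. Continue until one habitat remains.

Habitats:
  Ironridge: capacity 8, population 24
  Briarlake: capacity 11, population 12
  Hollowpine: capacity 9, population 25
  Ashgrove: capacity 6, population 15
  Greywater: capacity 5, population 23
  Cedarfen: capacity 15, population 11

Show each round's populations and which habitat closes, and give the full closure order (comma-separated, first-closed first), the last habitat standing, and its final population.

Closure order: Greywater, Hollowpine, Ironridge, Ashgrove, Briarlake
Last habitat: Cedarfen with 110 animals

Round 1: Ashgrove=15 Briarlake=12 Cedarfen=11 Greywater=23 Hollowpine=25 Ironridge=24 → close Greywater (overflow 18)
  23÷5 = 4 each, +1 to first 3
Round 2: Ashgrove=20 Briarlake=17 Cedarfen=16 Hollowpine=29 Ironridge=28 → close Hollowpine (overflow 20)
  29÷4 = 7 each, +1 to first 1
Round 3: Ashgrove=28 Briarlake=24 Cedarfen=23 Ironridge=35 → close Ironridge (overflow 27)
  35÷3 = 11 each, +1 to first 2
Round 4: Ashgrove=40 Briarlake=36 Cedarfen=34 → close Ashgrove (overflow 34)
  40÷2 = 20 each, +1 to first 0
Round 5: Briarlake=56 Cedarfen=54 → close Briarlake (overflow 45)
  56÷1 = 56 each, +1 to first 0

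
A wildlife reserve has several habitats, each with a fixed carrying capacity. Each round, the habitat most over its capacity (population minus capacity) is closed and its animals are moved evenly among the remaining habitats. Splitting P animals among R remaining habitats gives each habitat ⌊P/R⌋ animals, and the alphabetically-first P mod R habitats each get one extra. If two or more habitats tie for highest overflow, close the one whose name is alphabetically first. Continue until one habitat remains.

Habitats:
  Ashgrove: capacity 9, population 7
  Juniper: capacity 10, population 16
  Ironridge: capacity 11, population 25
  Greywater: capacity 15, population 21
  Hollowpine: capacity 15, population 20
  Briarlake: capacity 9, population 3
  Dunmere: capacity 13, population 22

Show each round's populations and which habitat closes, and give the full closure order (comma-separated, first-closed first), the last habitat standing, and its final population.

Round 1: Ashgrove=7 Briarlake=3 Dunmere=22 Greywater=21 Hollowpine=20 Ironridge=25 Juniper=16 → close Ironridge (overflow 14)
  25÷6 = 4 each, +1 to first 1
Round 2: Ashgrove=12 Briarlake=7 Dunmere=26 Greywater=25 Hollowpine=24 Juniper=20 → close Dunmere (overflow 13)
  26÷5 = 5 each, +1 to first 1
Round 3: Ashgrove=18 Briarlake=12 Greywater=30 Hollowpine=29 Juniper=25 → close Greywater (overflow 15)
  30÷4 = 7 each, +1 to first 2
Round 4: Ashgrove=26 Briarlake=20 Hollowpine=36 Juniper=32 → close Juniper (overflow 22)
  32÷3 = 10 each, +1 to first 2
Round 5: Ashgrove=37 Briarlake=31 Hollowpine=46 → close Hollowpine (overflow 31)
  46÷2 = 23 each, +1 to first 0
Round 6: Ashgrove=60 Briarlake=54 → close Ashgrove (overflow 51)
  60÷1 = 60 each, +1 to first 0

Closure order: Ironridge, Dunmere, Greywater, Juniper, Hollowpine, Ashgrove
Last habitat: Briarlake with 114 animals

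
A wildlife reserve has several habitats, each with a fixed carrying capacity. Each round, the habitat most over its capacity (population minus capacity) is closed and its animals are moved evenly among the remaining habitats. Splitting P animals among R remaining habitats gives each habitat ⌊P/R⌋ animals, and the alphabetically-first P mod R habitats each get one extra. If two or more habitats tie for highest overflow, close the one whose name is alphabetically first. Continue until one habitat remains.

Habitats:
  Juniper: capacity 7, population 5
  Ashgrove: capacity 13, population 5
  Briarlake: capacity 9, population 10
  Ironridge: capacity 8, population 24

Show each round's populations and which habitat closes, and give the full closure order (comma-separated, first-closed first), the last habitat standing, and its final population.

Round 1: Ashgrove=5 Briarlake=10 Ironridge=24 Juniper=5 → close Ironridge (overflow 16)
  24÷3 = 8 each, +1 to first 0
Round 2: Ashgrove=13 Briarlake=18 Juniper=13 → close Briarlake (overflow 9)
  18÷2 = 9 each, +1 to first 0
Round 3: Ashgrove=22 Juniper=22 → close Juniper (overflow 15)
  22÷1 = 22 each, +1 to first 0

Closure order: Ironridge, Briarlake, Juniper
Last habitat: Ashgrove with 44 animals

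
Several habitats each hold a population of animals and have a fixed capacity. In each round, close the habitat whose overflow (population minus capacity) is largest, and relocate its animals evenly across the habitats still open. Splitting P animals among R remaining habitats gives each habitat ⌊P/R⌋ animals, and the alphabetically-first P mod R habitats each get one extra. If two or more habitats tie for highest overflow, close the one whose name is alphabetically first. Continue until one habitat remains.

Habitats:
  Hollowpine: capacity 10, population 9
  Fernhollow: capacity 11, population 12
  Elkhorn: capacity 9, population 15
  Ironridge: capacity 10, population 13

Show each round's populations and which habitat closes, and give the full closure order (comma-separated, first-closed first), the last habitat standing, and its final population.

Closure order: Elkhorn, Ironridge, Fernhollow
Last habitat: Hollowpine with 49 animals

Round 1: Elkhorn=15 Fernhollow=12 Hollowpine=9 Ironridge=13 → close Elkhorn (overflow 6)
  15÷3 = 5 each, +1 to first 0
Round 2: Fernhollow=17 Hollowpine=14 Ironridge=18 → close Ironridge (overflow 8)
  18÷2 = 9 each, +1 to first 0
Round 3: Fernhollow=26 Hollowpine=23 → close Fernhollow (overflow 15)
  26÷1 = 26 each, +1 to first 0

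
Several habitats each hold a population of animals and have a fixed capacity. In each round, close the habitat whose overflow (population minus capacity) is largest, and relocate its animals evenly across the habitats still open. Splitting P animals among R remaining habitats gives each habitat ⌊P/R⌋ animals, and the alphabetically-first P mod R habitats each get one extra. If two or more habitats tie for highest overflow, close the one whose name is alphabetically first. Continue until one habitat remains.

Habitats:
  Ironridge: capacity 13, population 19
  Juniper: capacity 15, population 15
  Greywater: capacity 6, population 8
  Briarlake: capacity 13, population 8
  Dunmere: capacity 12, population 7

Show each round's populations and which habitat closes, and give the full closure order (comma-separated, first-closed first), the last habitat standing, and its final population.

Closure order: Ironridge, Greywater, Juniper, Briarlake
Last habitat: Dunmere with 57 animals

Round 1: Briarlake=8 Dunmere=7 Greywater=8 Ironridge=19 Juniper=15 → close Ironridge (overflow 6)
  19÷4 = 4 each, +1 to first 3
Round 2: Briarlake=13 Dunmere=12 Greywater=13 Juniper=19 → close Greywater (overflow 7)
  13÷3 = 4 each, +1 to first 1
Round 3: Briarlake=18 Dunmere=16 Juniper=23 → close Juniper (overflow 8)
  23÷2 = 11 each, +1 to first 1
Round 4: Briarlake=30 Dunmere=27 → close Briarlake (overflow 17)
  30÷1 = 30 each, +1 to first 0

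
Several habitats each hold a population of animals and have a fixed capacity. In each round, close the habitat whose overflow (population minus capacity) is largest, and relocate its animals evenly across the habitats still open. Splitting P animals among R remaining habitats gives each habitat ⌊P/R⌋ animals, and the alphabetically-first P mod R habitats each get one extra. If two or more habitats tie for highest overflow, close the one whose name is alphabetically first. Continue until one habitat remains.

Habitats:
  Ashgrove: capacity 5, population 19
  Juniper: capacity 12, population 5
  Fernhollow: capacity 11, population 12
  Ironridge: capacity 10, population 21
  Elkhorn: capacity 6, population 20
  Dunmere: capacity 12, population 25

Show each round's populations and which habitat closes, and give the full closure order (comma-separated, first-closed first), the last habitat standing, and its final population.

Closure order: Ashgrove, Elkhorn, Dunmere, Ironridge, Fernhollow
Last habitat: Juniper with 102 animals

Round 1: Ashgrove=19 Dunmere=25 Elkhorn=20 Fernhollow=12 Ironridge=21 Juniper=5 → close Ashgrove (overflow 14)
  19÷5 = 3 each, +1 to first 4
Round 2: Dunmere=29 Elkhorn=24 Fernhollow=16 Ironridge=25 Juniper=8 → close Elkhorn (overflow 18)
  24÷4 = 6 each, +1 to first 0
Round 3: Dunmere=35 Fernhollow=22 Ironridge=31 Juniper=14 → close Dunmere (overflow 23)
  35÷3 = 11 each, +1 to first 2
Round 4: Fernhollow=34 Ironridge=43 Juniper=25 → close Ironridge (overflow 33)
  43÷2 = 21 each, +1 to first 1
Round 5: Fernhollow=56 Juniper=46 → close Fernhollow (overflow 45)
  56÷1 = 56 each, +1 to first 0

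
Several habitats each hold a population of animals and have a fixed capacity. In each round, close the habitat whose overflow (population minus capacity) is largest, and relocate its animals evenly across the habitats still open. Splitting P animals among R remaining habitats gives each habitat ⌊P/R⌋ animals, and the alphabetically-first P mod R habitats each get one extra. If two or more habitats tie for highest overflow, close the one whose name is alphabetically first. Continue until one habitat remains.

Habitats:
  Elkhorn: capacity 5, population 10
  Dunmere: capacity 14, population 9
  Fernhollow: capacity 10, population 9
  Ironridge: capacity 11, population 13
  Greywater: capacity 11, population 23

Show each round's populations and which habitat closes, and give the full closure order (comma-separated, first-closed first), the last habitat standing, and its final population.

Closure order: Greywater, Elkhorn, Ironridge, Fernhollow
Last habitat: Dunmere with 64 animals

Round 1: Dunmere=9 Elkhorn=10 Fernhollow=9 Greywater=23 Ironridge=13 → close Greywater (overflow 12)
  23÷4 = 5 each, +1 to first 3
Round 2: Dunmere=15 Elkhorn=16 Fernhollow=15 Ironridge=18 → close Elkhorn (overflow 11)
  16÷3 = 5 each, +1 to first 1
Round 3: Dunmere=21 Fernhollow=20 Ironridge=23 → close Ironridge (overflow 12)
  23÷2 = 11 each, +1 to first 1
Round 4: Dunmere=33 Fernhollow=31 → close Fernhollow (overflow 21)
  31÷1 = 31 each, +1 to first 0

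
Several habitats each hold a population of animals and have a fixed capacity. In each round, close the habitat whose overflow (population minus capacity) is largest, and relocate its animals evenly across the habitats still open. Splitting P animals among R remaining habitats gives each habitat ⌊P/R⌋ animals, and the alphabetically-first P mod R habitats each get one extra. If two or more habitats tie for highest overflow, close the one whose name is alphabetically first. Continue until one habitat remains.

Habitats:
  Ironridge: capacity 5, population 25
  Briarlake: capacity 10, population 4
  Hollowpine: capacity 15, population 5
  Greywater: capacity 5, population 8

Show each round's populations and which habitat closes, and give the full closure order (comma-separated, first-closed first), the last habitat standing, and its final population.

Round 1: Briarlake=4 Greywater=8 Hollowpine=5 Ironridge=25 → close Ironridge (overflow 20)
  25÷3 = 8 each, +1 to first 1
Round 2: Briarlake=13 Greywater=16 Hollowpine=13 → close Greywater (overflow 11)
  16÷2 = 8 each, +1 to first 0
Round 3: Briarlake=21 Hollowpine=21 → close Briarlake (overflow 11)
  21÷1 = 21 each, +1 to first 0

Closure order: Ironridge, Greywater, Briarlake
Last habitat: Hollowpine with 42 animals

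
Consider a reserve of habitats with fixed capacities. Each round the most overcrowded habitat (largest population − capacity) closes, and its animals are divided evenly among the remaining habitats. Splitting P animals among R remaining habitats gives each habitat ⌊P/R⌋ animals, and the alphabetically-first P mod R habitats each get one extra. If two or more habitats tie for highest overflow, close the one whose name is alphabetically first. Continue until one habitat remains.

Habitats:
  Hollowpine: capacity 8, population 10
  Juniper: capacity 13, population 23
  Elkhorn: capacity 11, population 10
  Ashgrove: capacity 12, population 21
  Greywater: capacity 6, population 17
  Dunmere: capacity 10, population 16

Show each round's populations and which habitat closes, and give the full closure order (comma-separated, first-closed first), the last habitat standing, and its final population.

Round 1: Ashgrove=21 Dunmere=16 Elkhorn=10 Greywater=17 Hollowpine=10 Juniper=23 → close Greywater (overflow 11)
  17÷5 = 3 each, +1 to first 2
Round 2: Ashgrove=25 Dunmere=20 Elkhorn=13 Hollowpine=13 Juniper=26 → close Ashgrove (overflow 13)
  25÷4 = 6 each, +1 to first 1
Round 3: Dunmere=27 Elkhorn=19 Hollowpine=19 Juniper=32 → close Juniper (overflow 19)
  32÷3 = 10 each, +1 to first 2
Round 4: Dunmere=38 Elkhorn=30 Hollowpine=29 → close Dunmere (overflow 28)
  38÷2 = 19 each, +1 to first 0
Round 5: Elkhorn=49 Hollowpine=48 → close Hollowpine (overflow 40)
  48÷1 = 48 each, +1 to first 0

Closure order: Greywater, Ashgrove, Juniper, Dunmere, Hollowpine
Last habitat: Elkhorn with 97 animals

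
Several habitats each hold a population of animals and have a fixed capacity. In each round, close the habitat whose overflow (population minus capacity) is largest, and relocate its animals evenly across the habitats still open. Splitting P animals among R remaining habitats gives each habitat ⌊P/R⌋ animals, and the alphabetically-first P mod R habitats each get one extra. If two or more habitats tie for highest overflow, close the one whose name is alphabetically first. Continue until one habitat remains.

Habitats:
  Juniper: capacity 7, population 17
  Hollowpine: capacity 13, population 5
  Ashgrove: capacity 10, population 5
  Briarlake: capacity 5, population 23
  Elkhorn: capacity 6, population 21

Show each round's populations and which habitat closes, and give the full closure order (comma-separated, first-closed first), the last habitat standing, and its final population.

Closure order: Briarlake, Elkhorn, Juniper, Ashgrove
Last habitat: Hollowpine with 71 animals

Round 1: Ashgrove=5 Briarlake=23 Elkhorn=21 Hollowpine=5 Juniper=17 → close Briarlake (overflow 18)
  23÷4 = 5 each, +1 to first 3
Round 2: Ashgrove=11 Elkhorn=27 Hollowpine=11 Juniper=22 → close Elkhorn (overflow 21)
  27÷3 = 9 each, +1 to first 0
Round 3: Ashgrove=20 Hollowpine=20 Juniper=31 → close Juniper (overflow 24)
  31÷2 = 15 each, +1 to first 1
Round 4: Ashgrove=36 Hollowpine=35 → close Ashgrove (overflow 26)
  36÷1 = 36 each, +1 to first 0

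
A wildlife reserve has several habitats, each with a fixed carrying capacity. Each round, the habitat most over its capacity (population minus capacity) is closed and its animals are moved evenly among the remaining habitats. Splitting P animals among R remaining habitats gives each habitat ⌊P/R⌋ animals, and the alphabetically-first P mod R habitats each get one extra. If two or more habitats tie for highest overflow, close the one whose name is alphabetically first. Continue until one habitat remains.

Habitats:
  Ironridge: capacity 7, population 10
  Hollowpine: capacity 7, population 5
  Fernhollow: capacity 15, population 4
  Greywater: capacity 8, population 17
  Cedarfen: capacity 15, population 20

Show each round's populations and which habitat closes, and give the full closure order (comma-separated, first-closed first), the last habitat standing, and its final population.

Round 1: Cedarfen=20 Fernhollow=4 Greywater=17 Hollowpine=5 Ironridge=10 → close Greywater (overflow 9)
  17÷4 = 4 each, +1 to first 1
Round 2: Cedarfen=25 Fernhollow=8 Hollowpine=9 Ironridge=14 → close Cedarfen (overflow 10)
  25÷3 = 8 each, +1 to first 1
Round 3: Fernhollow=17 Hollowpine=17 Ironridge=22 → close Ironridge (overflow 15)
  22÷2 = 11 each, +1 to first 0
Round 4: Fernhollow=28 Hollowpine=28 → close Hollowpine (overflow 21)
  28÷1 = 28 each, +1 to first 0

Closure order: Greywater, Cedarfen, Ironridge, Hollowpine
Last habitat: Fernhollow with 56 animals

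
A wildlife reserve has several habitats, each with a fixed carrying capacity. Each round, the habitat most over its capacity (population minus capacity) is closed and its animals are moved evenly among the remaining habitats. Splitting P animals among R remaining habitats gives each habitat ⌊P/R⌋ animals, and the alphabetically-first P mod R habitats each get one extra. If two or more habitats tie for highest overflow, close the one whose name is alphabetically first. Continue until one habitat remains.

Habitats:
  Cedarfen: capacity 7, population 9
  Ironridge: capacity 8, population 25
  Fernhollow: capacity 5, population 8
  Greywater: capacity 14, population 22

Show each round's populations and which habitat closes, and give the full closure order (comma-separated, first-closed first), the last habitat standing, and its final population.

Closure order: Ironridge, Greywater, Cedarfen
Last habitat: Fernhollow with 64 animals

Round 1: Cedarfen=9 Fernhollow=8 Greywater=22 Ironridge=25 → close Ironridge (overflow 17)
  25÷3 = 8 each, +1 to first 1
Round 2: Cedarfen=18 Fernhollow=16 Greywater=30 → close Greywater (overflow 16)
  30÷2 = 15 each, +1 to first 0
Round 3: Cedarfen=33 Fernhollow=31 → close Cedarfen (overflow 26)
  33÷1 = 33 each, +1 to first 0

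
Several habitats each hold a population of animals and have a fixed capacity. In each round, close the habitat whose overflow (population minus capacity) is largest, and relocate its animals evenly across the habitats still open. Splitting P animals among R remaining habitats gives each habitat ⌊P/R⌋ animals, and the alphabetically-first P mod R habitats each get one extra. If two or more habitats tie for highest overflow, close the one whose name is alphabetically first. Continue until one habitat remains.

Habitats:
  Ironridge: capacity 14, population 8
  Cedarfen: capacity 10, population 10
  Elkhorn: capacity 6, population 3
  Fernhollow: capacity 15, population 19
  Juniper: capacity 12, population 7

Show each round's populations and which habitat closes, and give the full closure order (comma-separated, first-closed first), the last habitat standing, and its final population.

Round 1: Cedarfen=10 Elkhorn=3 Fernhollow=19 Ironridge=8 Juniper=7 → close Fernhollow (overflow 4)
  19÷4 = 4 each, +1 to first 3
Round 2: Cedarfen=15 Elkhorn=8 Ironridge=13 Juniper=11 → close Cedarfen (overflow 5)
  15÷3 = 5 each, +1 to first 0
Round 3: Elkhorn=13 Ironridge=18 Juniper=16 → close Elkhorn (overflow 7)
  13÷2 = 6 each, +1 to first 1
Round 4: Ironridge=25 Juniper=22 → close Ironridge (overflow 11)
  25÷1 = 25 each, +1 to first 0

Closure order: Fernhollow, Cedarfen, Elkhorn, Ironridge
Last habitat: Juniper with 47 animals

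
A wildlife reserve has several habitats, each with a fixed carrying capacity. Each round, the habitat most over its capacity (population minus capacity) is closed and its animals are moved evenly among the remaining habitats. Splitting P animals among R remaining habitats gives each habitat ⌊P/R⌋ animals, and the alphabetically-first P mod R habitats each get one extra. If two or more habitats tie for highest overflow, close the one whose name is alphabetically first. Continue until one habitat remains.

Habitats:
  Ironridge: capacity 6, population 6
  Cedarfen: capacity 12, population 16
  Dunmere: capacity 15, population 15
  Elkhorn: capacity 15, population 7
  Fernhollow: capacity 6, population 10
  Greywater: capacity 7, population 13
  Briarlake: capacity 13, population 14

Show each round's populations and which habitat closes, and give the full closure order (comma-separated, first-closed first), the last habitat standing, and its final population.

Closure order: Greywater, Cedarfen, Fernhollow, Briarlake, Dunmere, Ironridge
Last habitat: Elkhorn with 81 animals

Round 1: Briarlake=14 Cedarfen=16 Dunmere=15 Elkhorn=7 Fernhollow=10 Greywater=13 Ironridge=6 → close Greywater (overflow 6)
  13÷6 = 2 each, +1 to first 1
Round 2: Briarlake=17 Cedarfen=18 Dunmere=17 Elkhorn=9 Fernhollow=12 Ironridge=8 → close Cedarfen (overflow 6)
  18÷5 = 3 each, +1 to first 3
Round 3: Briarlake=21 Dunmere=21 Elkhorn=13 Fernhollow=15 Ironridge=11 → close Fernhollow (overflow 9)
  15÷4 = 3 each, +1 to first 3
Round 4: Briarlake=25 Dunmere=25 Elkhorn=17 Ironridge=14 → close Briarlake (overflow 12)
  25÷3 = 8 each, +1 to first 1
Round 5: Dunmere=34 Elkhorn=25 Ironridge=22 → close Dunmere (overflow 19)
  34÷2 = 17 each, +1 to first 0
Round 6: Elkhorn=42 Ironridge=39 → close Ironridge (overflow 33)
  39÷1 = 39 each, +1 to first 0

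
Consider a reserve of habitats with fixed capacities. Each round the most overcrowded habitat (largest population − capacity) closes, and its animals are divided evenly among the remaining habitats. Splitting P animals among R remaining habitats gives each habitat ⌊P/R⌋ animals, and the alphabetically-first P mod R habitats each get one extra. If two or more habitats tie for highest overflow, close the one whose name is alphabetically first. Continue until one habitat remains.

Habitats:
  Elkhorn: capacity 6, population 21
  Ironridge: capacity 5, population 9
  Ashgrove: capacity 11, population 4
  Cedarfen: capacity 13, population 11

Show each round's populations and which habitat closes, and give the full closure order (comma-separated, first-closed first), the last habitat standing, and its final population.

Closure order: Elkhorn, Ironridge, Cedarfen
Last habitat: Ashgrove with 45 animals

Round 1: Ashgrove=4 Cedarfen=11 Elkhorn=21 Ironridge=9 → close Elkhorn (overflow 15)
  21÷3 = 7 each, +1 to first 0
Round 2: Ashgrove=11 Cedarfen=18 Ironridge=16 → close Ironridge (overflow 11)
  16÷2 = 8 each, +1 to first 0
Round 3: Ashgrove=19 Cedarfen=26 → close Cedarfen (overflow 13)
  26÷1 = 26 each, +1 to first 0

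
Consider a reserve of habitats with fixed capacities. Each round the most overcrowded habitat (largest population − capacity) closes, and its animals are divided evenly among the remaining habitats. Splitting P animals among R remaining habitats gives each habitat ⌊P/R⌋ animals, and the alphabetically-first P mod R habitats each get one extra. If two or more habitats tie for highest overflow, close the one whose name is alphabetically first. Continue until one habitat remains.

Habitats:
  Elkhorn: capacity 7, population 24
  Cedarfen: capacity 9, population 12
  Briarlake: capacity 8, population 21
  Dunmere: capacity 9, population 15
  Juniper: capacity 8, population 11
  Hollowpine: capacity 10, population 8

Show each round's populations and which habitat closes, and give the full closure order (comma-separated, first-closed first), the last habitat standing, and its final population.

Round 1: Briarlake=21 Cedarfen=12 Dunmere=15 Elkhorn=24 Hollowpine=8 Juniper=11 → close Elkhorn (overflow 17)
  24÷5 = 4 each, +1 to first 4
Round 2: Briarlake=26 Cedarfen=17 Dunmere=20 Hollowpine=13 Juniper=15 → close Briarlake (overflow 18)
  26÷4 = 6 each, +1 to first 2
Round 3: Cedarfen=24 Dunmere=27 Hollowpine=19 Juniper=21 → close Dunmere (overflow 18)
  27÷3 = 9 each, +1 to first 0
Round 4: Cedarfen=33 Hollowpine=28 Juniper=30 → close Cedarfen (overflow 24)
  33÷2 = 16 each, +1 to first 1
Round 5: Hollowpine=45 Juniper=46 → close Juniper (overflow 38)
  46÷1 = 46 each, +1 to first 0

Closure order: Elkhorn, Briarlake, Dunmere, Cedarfen, Juniper
Last habitat: Hollowpine with 91 animals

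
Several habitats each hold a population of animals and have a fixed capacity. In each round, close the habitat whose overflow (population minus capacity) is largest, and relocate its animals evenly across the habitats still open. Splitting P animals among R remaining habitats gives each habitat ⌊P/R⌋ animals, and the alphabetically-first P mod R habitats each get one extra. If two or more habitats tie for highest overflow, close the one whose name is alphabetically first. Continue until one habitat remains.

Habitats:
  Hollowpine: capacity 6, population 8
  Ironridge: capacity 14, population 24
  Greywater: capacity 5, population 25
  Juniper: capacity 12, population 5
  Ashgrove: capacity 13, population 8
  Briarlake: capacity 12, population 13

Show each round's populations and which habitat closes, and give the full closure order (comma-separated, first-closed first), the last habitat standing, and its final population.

Closure order: Greywater, Ironridge, Hollowpine, Briarlake, Ashgrove
Last habitat: Juniper with 83 animals

Round 1: Ashgrove=8 Briarlake=13 Greywater=25 Hollowpine=8 Ironridge=24 Juniper=5 → close Greywater (overflow 20)
  25÷5 = 5 each, +1 to first 0
Round 2: Ashgrove=13 Briarlake=18 Hollowpine=13 Ironridge=29 Juniper=10 → close Ironridge (overflow 15)
  29÷4 = 7 each, +1 to first 1
Round 3: Ashgrove=21 Briarlake=25 Hollowpine=20 Juniper=17 → close Hollowpine (overflow 14)
  20÷3 = 6 each, +1 to first 2
Round 4: Ashgrove=28 Briarlake=32 Juniper=23 → close Briarlake (overflow 20)
  32÷2 = 16 each, +1 to first 0
Round 5: Ashgrove=44 Juniper=39 → close Ashgrove (overflow 31)
  44÷1 = 44 each, +1 to first 0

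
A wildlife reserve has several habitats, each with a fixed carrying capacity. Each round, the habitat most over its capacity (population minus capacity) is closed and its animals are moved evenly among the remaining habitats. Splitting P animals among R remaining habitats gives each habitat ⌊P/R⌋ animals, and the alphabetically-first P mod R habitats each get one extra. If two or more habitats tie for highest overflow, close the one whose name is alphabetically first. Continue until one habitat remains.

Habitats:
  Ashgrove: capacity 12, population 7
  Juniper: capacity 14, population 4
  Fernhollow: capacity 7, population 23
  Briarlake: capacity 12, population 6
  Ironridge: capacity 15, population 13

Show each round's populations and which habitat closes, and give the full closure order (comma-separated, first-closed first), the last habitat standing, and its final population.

Closure order: Fernhollow, Ironridge, Ashgrove, Briarlake
Last habitat: Juniper with 53 animals

Round 1: Ashgrove=7 Briarlake=6 Fernhollow=23 Ironridge=13 Juniper=4 → close Fernhollow (overflow 16)
  23÷4 = 5 each, +1 to first 3
Round 2: Ashgrove=13 Briarlake=12 Ironridge=19 Juniper=9 → close Ironridge (overflow 4)
  19÷3 = 6 each, +1 to first 1
Round 3: Ashgrove=20 Briarlake=18 Juniper=15 → close Ashgrove (overflow 8)
  20÷2 = 10 each, +1 to first 0
Round 4: Briarlake=28 Juniper=25 → close Briarlake (overflow 16)
  28÷1 = 28 each, +1 to first 0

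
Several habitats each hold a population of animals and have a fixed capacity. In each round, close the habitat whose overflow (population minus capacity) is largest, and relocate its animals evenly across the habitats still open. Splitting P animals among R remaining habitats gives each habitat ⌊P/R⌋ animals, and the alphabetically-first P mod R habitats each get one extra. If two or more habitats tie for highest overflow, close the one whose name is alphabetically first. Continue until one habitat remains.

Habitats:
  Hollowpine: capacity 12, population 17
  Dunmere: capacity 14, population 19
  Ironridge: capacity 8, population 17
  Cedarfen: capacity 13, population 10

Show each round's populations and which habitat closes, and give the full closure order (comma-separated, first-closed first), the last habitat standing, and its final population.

Closure order: Ironridge, Dunmere, Hollowpine
Last habitat: Cedarfen with 63 animals

Round 1: Cedarfen=10 Dunmere=19 Hollowpine=17 Ironridge=17 → close Ironridge (overflow 9)
  17÷3 = 5 each, +1 to first 2
Round 2: Cedarfen=16 Dunmere=25 Hollowpine=22 → close Dunmere (overflow 11)
  25÷2 = 12 each, +1 to first 1
Round 3: Cedarfen=29 Hollowpine=34 → close Hollowpine (overflow 22)
  34÷1 = 34 each, +1 to first 0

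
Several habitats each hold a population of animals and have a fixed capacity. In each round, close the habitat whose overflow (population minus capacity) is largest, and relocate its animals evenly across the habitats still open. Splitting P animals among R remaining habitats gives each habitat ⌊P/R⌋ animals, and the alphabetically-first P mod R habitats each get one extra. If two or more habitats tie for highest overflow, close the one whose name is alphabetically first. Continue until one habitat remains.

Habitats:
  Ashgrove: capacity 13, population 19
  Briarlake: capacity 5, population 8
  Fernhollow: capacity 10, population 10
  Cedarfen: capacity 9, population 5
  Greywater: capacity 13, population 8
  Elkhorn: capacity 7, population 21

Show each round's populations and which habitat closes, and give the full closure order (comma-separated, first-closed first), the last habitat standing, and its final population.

Closure order: Elkhorn, Ashgrove, Briarlake, Fernhollow, Cedarfen
Last habitat: Greywater with 71 animals

Round 1: Ashgrove=19 Briarlake=8 Cedarfen=5 Elkhorn=21 Fernhollow=10 Greywater=8 → close Elkhorn (overflow 14)
  21÷5 = 4 each, +1 to first 1
Round 2: Ashgrove=24 Briarlake=12 Cedarfen=9 Fernhollow=14 Greywater=12 → close Ashgrove (overflow 11)
  24÷4 = 6 each, +1 to first 0
Round 3: Briarlake=18 Cedarfen=15 Fernhollow=20 Greywater=18 → close Briarlake (overflow 13)
  18÷3 = 6 each, +1 to first 0
Round 4: Cedarfen=21 Fernhollow=26 Greywater=24 → close Fernhollow (overflow 16)
  26÷2 = 13 each, +1 to first 0
Round 5: Cedarfen=34 Greywater=37 → close Cedarfen (overflow 25)
  34÷1 = 34 each, +1 to first 0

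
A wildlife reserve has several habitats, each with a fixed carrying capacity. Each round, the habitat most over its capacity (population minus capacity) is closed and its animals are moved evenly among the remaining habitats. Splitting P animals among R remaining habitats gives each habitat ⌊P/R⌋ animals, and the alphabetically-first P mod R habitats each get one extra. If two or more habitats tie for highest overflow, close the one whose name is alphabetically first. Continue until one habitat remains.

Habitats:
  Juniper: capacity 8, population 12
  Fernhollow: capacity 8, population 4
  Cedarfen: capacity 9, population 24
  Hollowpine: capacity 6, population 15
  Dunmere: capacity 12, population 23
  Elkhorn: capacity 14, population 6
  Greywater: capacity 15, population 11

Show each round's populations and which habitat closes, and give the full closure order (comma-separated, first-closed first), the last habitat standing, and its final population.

Closure order: Cedarfen, Dunmere, Hollowpine, Juniper, Fernhollow, Greywater
Last habitat: Elkhorn with 95 animals

Round 1: Cedarfen=24 Dunmere=23 Elkhorn=6 Fernhollow=4 Greywater=11 Hollowpine=15 Juniper=12 → close Cedarfen (overflow 15)
  24÷6 = 4 each, +1 to first 0
Round 2: Dunmere=27 Elkhorn=10 Fernhollow=8 Greywater=15 Hollowpine=19 Juniper=16 → close Dunmere (overflow 15)
  27÷5 = 5 each, +1 to first 2
Round 3: Elkhorn=16 Fernhollow=14 Greywater=20 Hollowpine=24 Juniper=21 → close Hollowpine (overflow 18)
  24÷4 = 6 each, +1 to first 0
Round 4: Elkhorn=22 Fernhollow=20 Greywater=26 Juniper=27 → close Juniper (overflow 19)
  27÷3 = 9 each, +1 to first 0
Round 5: Elkhorn=31 Fernhollow=29 Greywater=35 → close Fernhollow (overflow 21)
  29÷2 = 14 each, +1 to first 1
Round 6: Elkhorn=46 Greywater=49 → close Greywater (overflow 34)
  49÷1 = 49 each, +1 to first 0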